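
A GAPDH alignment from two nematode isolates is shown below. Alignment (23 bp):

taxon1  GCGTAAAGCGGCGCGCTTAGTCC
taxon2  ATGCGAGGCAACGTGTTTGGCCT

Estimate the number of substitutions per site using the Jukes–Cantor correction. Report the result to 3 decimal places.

0.892

The sequences differ at 12 of 23 sites, so p = 12/23 ≈ 0.521739.
d = −(3/4) ln(1 − 4p/3) = −0.75 ln(1 − 0.695652) = −0.75 ln(0.304348)
  = −0.75 × (-1.189583) = 0.892187 substitutions/site.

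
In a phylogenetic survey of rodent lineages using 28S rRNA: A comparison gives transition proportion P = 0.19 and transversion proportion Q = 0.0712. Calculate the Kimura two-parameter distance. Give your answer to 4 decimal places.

Under the Kimura two-parameter model, d = −½ ln(1 − 2P − Q) − ¼ ln(1 − 2Q).
1 − 2P − Q = 0.5488, giving −½ ln(0.5488) = 0.300011.
1 − 2Q = 0.8576, giving −¼ ln(0.8576) = 0.038404.
d = 0.300011 + 0.038404 = 0.338415.

0.3384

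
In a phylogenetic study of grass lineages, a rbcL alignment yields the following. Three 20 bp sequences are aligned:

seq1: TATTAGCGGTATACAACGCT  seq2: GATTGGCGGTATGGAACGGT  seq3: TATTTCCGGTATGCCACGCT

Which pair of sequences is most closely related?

seq1 and seq3

seq1–seq2: 5/20 differ, p = 0.250, d = 0.304.
seq1–seq3: 4/20 differ, p = 0.200, d = 0.233.
seq2–seq3: 6/20 differ, p = 0.300, d = 0.383.
The smallest distance is between seq1 and seq3.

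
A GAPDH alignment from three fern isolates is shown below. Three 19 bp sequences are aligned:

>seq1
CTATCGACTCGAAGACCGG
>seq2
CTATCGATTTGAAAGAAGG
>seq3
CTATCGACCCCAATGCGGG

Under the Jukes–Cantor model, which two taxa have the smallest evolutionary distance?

seq1–seq2: 6/19 differ, p = 0.316, d = 0.410.
seq1–seq3: 5/19 differ, p = 0.263, d = 0.324.
seq2–seq3: 7/19 differ, p = 0.368, d = 0.507.
The smallest distance is between seq1 and seq3.

seq1 and seq3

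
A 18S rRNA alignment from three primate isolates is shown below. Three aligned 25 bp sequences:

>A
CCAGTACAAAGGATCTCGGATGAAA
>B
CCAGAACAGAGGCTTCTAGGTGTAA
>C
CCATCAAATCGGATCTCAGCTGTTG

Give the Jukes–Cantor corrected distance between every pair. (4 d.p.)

A–B: 9/25 sites differ → p = 0.36, d = −0.75 ln(1 − 0.48) = 0.490445 ≈ 0.4904.
A–C: 10/25 sites differ → p = 0.4, d = −0.75 ln(1 − 0.533333) = 0.571605 ≈ 0.5716.
B–C: 12/25 sites differ → p = 0.48, d = −0.75 ln(1 − 0.64) = 0.766238 ≈ 0.7662.

d(A,B) = 0.4904, d(A,C) = 0.5716, d(B,C) = 0.7662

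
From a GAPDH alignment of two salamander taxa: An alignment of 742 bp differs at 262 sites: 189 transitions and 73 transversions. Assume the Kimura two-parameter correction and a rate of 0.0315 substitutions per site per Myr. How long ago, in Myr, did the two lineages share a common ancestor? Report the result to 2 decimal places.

8.30

P = 189/742 ≈ 0.254717 and Q = 73/742 ≈ 0.098383.
Under the Kimura two-parameter model, d = −½ ln(1 − 2P − Q) − ¼ ln(1 − 2Q).
1 − 2P − Q = 0.392183, giving −½ ln(0.392183) = 0.468013.
1 − 2Q = 0.803234, giving −¼ ln(0.803234) = 0.054777.
d = 0.468013 + 0.054777 = 0.522790.
Under a molecular clock d = 2μt, so t = d/(2μ) = 0.522790 / (2 × 0.0315) = 8.30 Myr.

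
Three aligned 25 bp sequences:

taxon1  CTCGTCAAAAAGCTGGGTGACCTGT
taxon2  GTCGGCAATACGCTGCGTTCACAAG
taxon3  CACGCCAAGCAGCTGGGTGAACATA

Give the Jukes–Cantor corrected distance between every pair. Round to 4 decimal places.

taxon1–taxon2: 11/25 sites differ → p = 0.44, d = −0.75 ln(1 − 0.586667) = 0.662626 ≈ 0.6626.
taxon1–taxon3: 8/25 sites differ → p = 0.32, d = −0.75 ln(1 − 0.426667) = 0.417216 ≈ 0.4172.
taxon2–taxon3: 11/25 sites differ → p = 0.44, d = −0.75 ln(1 − 0.586667) = 0.662626 ≈ 0.6626.

d(taxon1,taxon2) = 0.6626, d(taxon1,taxon3) = 0.4172, d(taxon2,taxon3) = 0.6626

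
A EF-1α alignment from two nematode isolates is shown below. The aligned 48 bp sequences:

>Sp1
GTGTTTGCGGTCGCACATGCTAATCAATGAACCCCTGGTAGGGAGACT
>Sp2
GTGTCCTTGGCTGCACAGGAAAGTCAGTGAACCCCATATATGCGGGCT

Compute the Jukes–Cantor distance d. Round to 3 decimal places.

The sequences differ at 18 of 48 sites, so p = 18/48 = 0.375.
d = −(3/4) ln(1 − 4p/3) = −0.75 ln(1 − 0.5) = −0.75 ln(0.5)
  = −0.75 × (-0.693147) = 0.519860 substitutions/site.

0.520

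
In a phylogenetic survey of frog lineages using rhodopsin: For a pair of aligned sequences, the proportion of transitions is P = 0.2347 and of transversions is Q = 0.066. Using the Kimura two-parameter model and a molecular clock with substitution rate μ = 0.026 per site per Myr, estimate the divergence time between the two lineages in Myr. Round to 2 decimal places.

Under the Kimura two-parameter model, d = −½ ln(1 − 2P − Q) − ¼ ln(1 − 2Q).
1 − 2P − Q = 0.4646, giving −½ ln(0.4646) = 0.383289.
1 − 2Q = 0.868, giving −¼ ln(0.868) = 0.035391.
d = 0.383289 + 0.035391 = 0.418680.
Under a molecular clock d = 2μt, so t = d/(2μ) = 0.418680 / (2 × 0.026) = 8.05 Myr.

8.05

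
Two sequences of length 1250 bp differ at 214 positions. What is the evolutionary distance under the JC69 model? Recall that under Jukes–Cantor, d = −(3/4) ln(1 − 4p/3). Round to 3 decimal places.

0.194

p = 214/1250 = 0.1712.
d = −(3/4) ln(1 − 4p/3) = −0.75 ln(1 − 0.228267) = −0.75 ln(0.771733)
  = −0.75 × (-0.259117) = 0.194338 substitutions/site.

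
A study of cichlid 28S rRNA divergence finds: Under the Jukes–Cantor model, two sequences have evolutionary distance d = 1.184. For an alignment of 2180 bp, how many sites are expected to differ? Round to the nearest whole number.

1298

Invert JC69: p = (3/4)(1 − e^(−4d/3)) = 0.75 × (1 − e^(-1.578667)) = 0.75 × (1 − 0.206250) = 0.595313.
Expected differing sites = pL ≈ 0.595313 × 2180 = 1297.78234 ≈ 1298.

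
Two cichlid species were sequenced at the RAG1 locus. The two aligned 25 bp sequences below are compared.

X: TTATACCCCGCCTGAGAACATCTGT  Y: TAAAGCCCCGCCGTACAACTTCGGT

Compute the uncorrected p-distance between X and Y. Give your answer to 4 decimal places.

0.3200

The sequences differ at 8 of 25 positions (sites 2, 4, 5, 13, 14, 16, 20, 23).
p = 8/25 = 0.3200.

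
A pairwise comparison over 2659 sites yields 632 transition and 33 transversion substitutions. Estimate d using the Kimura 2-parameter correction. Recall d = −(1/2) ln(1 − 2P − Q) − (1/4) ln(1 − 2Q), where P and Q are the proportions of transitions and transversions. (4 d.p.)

0.3408

P = 632/2659 ≈ 0.237683 and Q = 33/2659 ≈ 0.012411.
Under the Kimura two-parameter model, d = −½ ln(1 − 2P − Q) − ¼ ln(1 − 2Q).
1 − 2P − Q = 0.512223, giving −½ ln(0.512223) = 0.334498.
1 − 2Q = 0.975178, giving −¼ ln(0.975178) = 0.006284.
d = 0.334498 + 0.006284 = 0.340782.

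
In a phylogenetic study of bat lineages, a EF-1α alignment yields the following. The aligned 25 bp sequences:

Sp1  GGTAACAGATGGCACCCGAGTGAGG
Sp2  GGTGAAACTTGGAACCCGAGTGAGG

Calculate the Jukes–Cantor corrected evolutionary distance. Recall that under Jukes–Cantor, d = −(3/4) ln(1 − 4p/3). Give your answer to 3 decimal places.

0.233

The sequences differ at 5 of 25 sites (4, 6, 8, 9, 13), so p = 5/25 = 0.2.
d = −(3/4) ln(1 − 4p/3) = −0.75 ln(1 − 0.266667) = −0.75 ln(0.733333)
  = −0.75 × (-0.310155) = 0.232616 substitutions/site.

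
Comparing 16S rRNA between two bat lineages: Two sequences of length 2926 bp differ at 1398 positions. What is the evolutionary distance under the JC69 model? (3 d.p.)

0.760

p = 1398/2926 ≈ 0.477785.
d = −(3/4) ln(1 − 4p/3) = −0.75 ln(1 − 0.637047) = −0.75 ln(0.362953)
  = −0.75 × (-1.013482) = 0.760112 substitutions/site.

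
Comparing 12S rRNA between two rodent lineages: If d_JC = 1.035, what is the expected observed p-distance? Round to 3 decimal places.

0.561

p = (3/4)(1 − e^(−4d/3)) = 0.75 × (1 − e^(-1.38)) = 0.75 × (1 − 0.251579) = 0.561316.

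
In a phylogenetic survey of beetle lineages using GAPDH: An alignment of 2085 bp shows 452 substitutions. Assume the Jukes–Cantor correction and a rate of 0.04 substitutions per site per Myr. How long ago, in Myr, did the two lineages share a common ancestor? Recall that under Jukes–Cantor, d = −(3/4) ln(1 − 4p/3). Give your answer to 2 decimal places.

p = 452/2085 ≈ 0.216787.
d = −(3/4) ln(1 − 4p/3) = −0.75 ln(1 − 0.289049) = −0.75 ln(0.710951)
  = −0.75 × (-0.341152) = 0.255864 substitutions/site.
Under a molecular clock d = 2μt, so t = d/(2μ) = 0.255864 / (2 × 0.04) = 3.20 Myr.

3.20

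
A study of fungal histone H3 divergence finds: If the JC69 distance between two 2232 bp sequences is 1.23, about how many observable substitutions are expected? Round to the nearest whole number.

Invert JC69: p = (3/4)(1 − e^(−4d/3)) = 0.75 × (1 − e^(-1.64)) = 0.75 × (1 − 0.193980) = 0.604515.
Expected differing sites = pL ≈ 0.604515 × 2232 = 1349.27748 ≈ 1349.

1349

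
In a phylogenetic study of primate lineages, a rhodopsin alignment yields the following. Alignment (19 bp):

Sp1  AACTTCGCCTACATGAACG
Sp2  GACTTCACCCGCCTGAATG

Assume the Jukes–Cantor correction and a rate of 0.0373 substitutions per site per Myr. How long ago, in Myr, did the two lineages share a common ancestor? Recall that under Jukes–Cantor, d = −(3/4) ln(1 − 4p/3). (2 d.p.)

The sequences differ at 6 of 19 sites (1, 7, 10, 11, 13, 18), so p = 6/19 ≈ 0.315789.
d = −(3/4) ln(1 − 4p/3) = −0.75 ln(1 − 0.421052) = −0.75 ln(0.578948)
  = −0.75 × (-0.546543) = 0.409907 substitutions/site.
Under a molecular clock d = 2μt, so t = d/(2μ) = 0.409907 / (2 × 0.0373) = 5.49 Myr.

5.49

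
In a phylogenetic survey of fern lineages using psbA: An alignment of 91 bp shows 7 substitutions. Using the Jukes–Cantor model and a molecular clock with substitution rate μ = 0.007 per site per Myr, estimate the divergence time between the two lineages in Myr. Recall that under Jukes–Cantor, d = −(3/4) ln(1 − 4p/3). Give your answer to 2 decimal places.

p = 7/91 ≈ 0.076923.
d = −(3/4) ln(1 − 4p/3) = −0.75 ln(1 − 0.102564) = −0.75 ln(0.897436)
  = −0.75 × (-0.108213) = 0.081160 substitutions/site.
Under a molecular clock d = 2μt, so t = d/(2μ) = 0.081160 / (2 × 0.007) = 5.80 Myr.

5.80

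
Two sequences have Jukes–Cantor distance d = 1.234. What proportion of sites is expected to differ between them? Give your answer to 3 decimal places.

p = (3/4)(1 − e^(−4d/3)) = 0.75 × (1 − e^(-1.645333)) = 0.75 × (1 − 0.192948) = 0.605289.

0.605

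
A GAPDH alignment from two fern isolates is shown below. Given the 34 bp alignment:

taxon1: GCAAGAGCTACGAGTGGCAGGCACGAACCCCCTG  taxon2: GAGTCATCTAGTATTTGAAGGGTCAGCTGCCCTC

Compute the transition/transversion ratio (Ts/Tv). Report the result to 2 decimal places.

Transitions are A↔G and C↔T; transversions are all other mismatches.
Transitions: 4. Transversions: 14.
R = 4/14 = 0.285714… ≈ 0.29 (to 2 d.p.).

0.29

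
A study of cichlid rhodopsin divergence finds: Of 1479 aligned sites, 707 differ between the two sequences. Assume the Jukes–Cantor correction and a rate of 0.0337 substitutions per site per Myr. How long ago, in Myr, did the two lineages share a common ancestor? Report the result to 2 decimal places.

p = 707/1479 ≈ 0.478026.
d = −(3/4) ln(1 − 4p/3) = −0.75 ln(1 − 0.637368) = −0.75 ln(0.362632)
  = −0.75 × (-1.014367) = 0.760775 substitutions/site.
Under a molecular clock d = 2μt, so t = d/(2μ) = 0.760775 / (2 × 0.0337) = 11.29 Myr.

11.29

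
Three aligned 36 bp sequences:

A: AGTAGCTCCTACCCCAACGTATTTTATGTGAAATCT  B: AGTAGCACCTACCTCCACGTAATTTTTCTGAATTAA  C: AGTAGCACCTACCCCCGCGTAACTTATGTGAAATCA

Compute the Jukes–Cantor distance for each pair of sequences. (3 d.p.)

A–B: 9/36 sites differ → p = 0.25, d = −0.75 ln(1 − 0.333333) = 0.304098 ≈ 0.304.
A–C: 6/36 sites differ → p ≈ 0.166667, d = −0.75 ln(1 − 0.222223) = 0.188487 ≈ 0.188.
B–C: 7/36 sites differ → p ≈ 0.194444, d = −0.75 ln(1 − 0.259259) = 0.225078 ≈ 0.225.

d(A,B) = 0.304, d(A,C) = 0.188, d(B,C) = 0.225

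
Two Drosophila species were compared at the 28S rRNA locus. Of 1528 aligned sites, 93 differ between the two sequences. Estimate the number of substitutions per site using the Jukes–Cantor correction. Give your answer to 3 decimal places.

p = 93/1528 ≈ 0.060864.
d = −(3/4) ln(1 − 4p/3) = −0.75 ln(1 − 0.081152) = −0.75 ln(0.918848)
  = −0.75 × (-0.084635) = 0.063476 substitutions/site.

0.063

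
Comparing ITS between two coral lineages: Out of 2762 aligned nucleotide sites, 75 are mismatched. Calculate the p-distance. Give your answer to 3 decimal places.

p = 75/2762 = 0.027154… ≈ 0.027 (to 3 d.p.).

0.027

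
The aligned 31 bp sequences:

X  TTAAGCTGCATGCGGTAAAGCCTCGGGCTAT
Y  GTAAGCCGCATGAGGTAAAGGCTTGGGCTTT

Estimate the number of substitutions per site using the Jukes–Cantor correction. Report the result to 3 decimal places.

The sequences differ at 6 of 31 sites (1, 7, 13, 21, 24, 30), so p = 6/31 ≈ 0.193548.
d = −(3/4) ln(1 − 4p/3) = −0.75 ln(1 − 0.258064) = −0.75 ln(0.741936)
  = −0.75 × (-0.298492) = 0.223869 substitutions/site.

0.224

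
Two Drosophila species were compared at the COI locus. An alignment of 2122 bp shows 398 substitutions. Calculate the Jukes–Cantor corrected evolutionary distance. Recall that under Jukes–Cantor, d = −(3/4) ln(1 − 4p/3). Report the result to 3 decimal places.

p = 398/2122 ≈ 0.187559.
d = −(3/4) ln(1 − 4p/3) = −0.75 ln(1 − 0.250079) = −0.75 ln(0.749921)
  = −0.75 × (-0.287787) = 0.215840 substitutions/site.

0.216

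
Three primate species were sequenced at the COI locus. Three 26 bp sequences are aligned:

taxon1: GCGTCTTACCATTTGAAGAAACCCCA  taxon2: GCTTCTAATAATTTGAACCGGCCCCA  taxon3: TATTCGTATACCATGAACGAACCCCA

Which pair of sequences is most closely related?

taxon1–taxon2: 8/26 differ, p = 0.308, d = 0.396.
taxon1–taxon3: 11/26 differ, p = 0.423, d = 0.623.
taxon2–taxon3: 10/26 differ, p = 0.385, d = 0.539.
The smallest distance is between taxon1 and taxon2.

taxon1 and taxon2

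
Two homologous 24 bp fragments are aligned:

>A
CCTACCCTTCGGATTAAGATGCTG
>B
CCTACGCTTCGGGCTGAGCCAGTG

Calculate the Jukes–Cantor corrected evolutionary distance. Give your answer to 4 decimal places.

0.4408

The sequences differ at 8 of 24 sites (6, 13, 14, 16, 19, 20, 21, 22), so p = 8/24 ≈ 0.333333.
d = −(3/4) ln(1 − 4p/3) = −0.75 ln(1 − 0.444444) = −0.75 ln(0.555556)
  = −0.75 × (-0.587786) = 0.440840 substitutions/site.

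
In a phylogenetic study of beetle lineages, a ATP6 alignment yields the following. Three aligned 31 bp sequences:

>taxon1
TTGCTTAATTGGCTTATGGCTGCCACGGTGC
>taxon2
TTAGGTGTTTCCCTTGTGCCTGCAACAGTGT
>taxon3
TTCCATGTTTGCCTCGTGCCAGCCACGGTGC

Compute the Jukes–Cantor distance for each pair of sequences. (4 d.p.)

d(taxon1,taxon2) = 0.5445, d(taxon1,taxon3) = 0.3672, d(taxon2,taxon3) = 0.3672

taxon1–taxon2: 12/31 sites differ → p ≈ 0.387097, d = −0.75 ln(1 − 0.516129) = 0.544453 ≈ 0.5445.
taxon1–taxon3: 9/31 sites differ → p ≈ 0.290323, d = −0.75 ln(1 − 0.387097) = 0.367161 ≈ 0.3672.
taxon2–taxon3: 9/31 sites differ → p ≈ 0.290323, d = −0.75 ln(1 − 0.387097) = 0.367161 ≈ 0.3672.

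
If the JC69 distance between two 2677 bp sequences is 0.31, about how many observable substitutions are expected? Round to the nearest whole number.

Invert JC69: p = (3/4)(1 − e^(−4d/3)) = 0.75 × (1 − e^(-0.413333)) = 0.75 × (1 − 0.661442) = 0.253919.
Expected differing sites = pL ≈ 0.253919 × 2677 = 679.741163 ≈ 680.

680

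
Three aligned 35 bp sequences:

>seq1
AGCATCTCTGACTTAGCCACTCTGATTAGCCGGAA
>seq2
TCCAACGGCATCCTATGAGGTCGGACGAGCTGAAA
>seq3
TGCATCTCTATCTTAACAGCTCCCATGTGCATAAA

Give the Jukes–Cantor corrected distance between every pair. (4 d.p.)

d(seq1,seq2) = 0.9650, d(seq1,seq3) = 0.5128, d(seq2,seq3) = 0.6355

seq1–seq2: 19/35 sites differ → p ≈ 0.542857, d = −0.75 ln(1 − 0.723809) = 0.964997 ≈ 0.9650.
seq1–seq3: 13/35 sites differ → p ≈ 0.371429, d = −0.75 ln(1 − 0.495239) = 0.512753 ≈ 0.5128.
seq2–seq3: 15/35 sites differ → p ≈ 0.428571, d = −0.75 ln(1 − 0.571428) = 0.635472 ≈ 0.6355.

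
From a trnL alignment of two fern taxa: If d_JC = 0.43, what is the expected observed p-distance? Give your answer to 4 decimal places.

p = (3/4)(1 − e^(−4d/3)) = 0.75 × (1 − e^(-0.573333)) = 0.75 × (1 − 0.563644) = 0.327267.

0.3273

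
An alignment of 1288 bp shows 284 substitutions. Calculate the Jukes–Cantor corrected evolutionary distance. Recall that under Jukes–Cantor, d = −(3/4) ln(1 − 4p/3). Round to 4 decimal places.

p = 284/1288 ≈ 0.220497.
d = −(3/4) ln(1 − 4p/3) = −0.75 ln(1 − 0.293996) = −0.75 ln(0.706004)
  = −0.75 × (-0.348134) = 0.261101 substitutions/site.

0.2611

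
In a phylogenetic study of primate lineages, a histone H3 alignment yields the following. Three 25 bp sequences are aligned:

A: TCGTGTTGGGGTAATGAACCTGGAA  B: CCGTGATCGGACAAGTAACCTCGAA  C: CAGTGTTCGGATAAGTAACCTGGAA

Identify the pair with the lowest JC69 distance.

B and C

A–B: 8/25 differ, p = 0.320, d = 0.417.
A–C: 6/25 differ, p = 0.240, d = 0.289.
B–C: 4/25 differ, p = 0.160, d = 0.180.
The smallest distance is between B and C.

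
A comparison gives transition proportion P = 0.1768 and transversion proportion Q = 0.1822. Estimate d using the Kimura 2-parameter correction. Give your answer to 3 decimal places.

0.497

Under the Kimura two-parameter model, d = −½ ln(1 − 2P − Q) − ¼ ln(1 − 2Q).
1 − 2P − Q = 0.4642, giving −½ ln(0.4642) = 0.383720.
1 − 2Q = 0.6356, giving −¼ ln(0.6356) = 0.113296.
d = 0.383720 + 0.113296 = 0.497016.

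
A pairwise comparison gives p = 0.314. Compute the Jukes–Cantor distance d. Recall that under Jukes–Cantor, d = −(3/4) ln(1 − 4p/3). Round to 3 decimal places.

0.407

d = −(3/4) ln(1 − 4p/3) = −0.75 ln(1 − 0.418667) = −0.75 ln(0.581333)
  = −0.75 × (-0.542432) = 0.406824 substitutions/site.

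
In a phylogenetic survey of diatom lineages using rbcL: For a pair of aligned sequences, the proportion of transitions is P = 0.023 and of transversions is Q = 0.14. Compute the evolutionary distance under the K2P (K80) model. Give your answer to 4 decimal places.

Under the Kimura two-parameter model, d = −½ ln(1 − 2P − Q) − ¼ ln(1 − 2Q).
1 − 2P − Q = 0.814, giving −½ ln(0.814) = 0.102897.
1 − 2Q = 0.72, giving −¼ ln(0.72) = 0.082126.
d = 0.102897 + 0.082126 = 0.185023.

0.1850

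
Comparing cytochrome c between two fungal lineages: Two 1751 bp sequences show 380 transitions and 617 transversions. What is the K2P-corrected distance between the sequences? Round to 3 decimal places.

1.077

P = 380/1751 ≈ 0.217019 and Q = 617/1751 ≈ 0.35237.
Under the Kimura two-parameter model, d = −½ ln(1 − 2P − Q) − ¼ ln(1 − 2Q).
1 − 2P − Q = 0.213592, giving −½ ln(0.213592) = 0.771844.
1 − 2Q = 0.29526, giving −¼ ln(0.29526) = 0.304975.
d = 0.771844 + 0.304975 = 1.076819.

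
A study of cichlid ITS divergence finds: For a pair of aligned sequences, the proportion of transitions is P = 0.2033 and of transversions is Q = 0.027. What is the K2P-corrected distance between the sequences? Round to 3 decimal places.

0.298

Under the Kimura two-parameter model, d = −½ ln(1 − 2P − Q) − ¼ ln(1 − 2Q).
1 − 2P − Q = 0.5664, giving −½ ln(0.5664) = 0.284227.
1 − 2Q = 0.946, giving −¼ ln(0.946) = 0.013878.
d = 0.284227 + 0.013878 = 0.298105.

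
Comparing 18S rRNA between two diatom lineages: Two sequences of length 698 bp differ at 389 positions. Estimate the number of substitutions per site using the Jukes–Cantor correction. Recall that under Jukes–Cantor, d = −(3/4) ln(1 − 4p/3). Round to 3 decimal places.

p = 389/698 ≈ 0.557307.
d = −(3/4) ln(1 − 4p/3) = −0.75 ln(1 − 0.743076) = −0.75 ln(0.256924)
  = −0.75 × (-1.358975) = 1.019231 substitutions/site.

1.019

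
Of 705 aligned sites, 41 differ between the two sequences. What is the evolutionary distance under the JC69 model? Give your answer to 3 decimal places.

0.061

p = 41/705 ≈ 0.058156.
d = −(3/4) ln(1 − 4p/3) = −0.75 ln(1 − 0.077541) = −0.75 ln(0.922459)
  = −0.75 × (-0.080712) = 0.060534 substitutions/site.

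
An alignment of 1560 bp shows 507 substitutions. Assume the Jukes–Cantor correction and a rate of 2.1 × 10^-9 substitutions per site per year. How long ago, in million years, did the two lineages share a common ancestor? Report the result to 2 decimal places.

p = 507/1560 = 0.325.
d = −(3/4) ln(1 − 4p/3) = −0.75 ln(1 − 0.433333) = −0.75 ln(0.566667)
  = −0.75 × (-0.567983) = 0.425987 substitutions/site.
Under a molecular clock d = 2μt, so t = d/(2μ) = 0.425987 / (2 × 2.1 × 10^-9) = 101.43 million years.

101.43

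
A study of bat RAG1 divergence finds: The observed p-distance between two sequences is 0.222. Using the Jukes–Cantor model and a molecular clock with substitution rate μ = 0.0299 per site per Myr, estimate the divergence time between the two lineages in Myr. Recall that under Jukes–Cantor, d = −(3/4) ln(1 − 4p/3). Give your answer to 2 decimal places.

d = −(3/4) ln(1 − 4p/3) = −0.75 ln(1 − 0.296) = −0.75 ln(0.704)
  = −0.75 × (-0.350977) = 0.263233 substitutions/site.
Under a molecular clock d = 2μt, so t = d/(2μ) = 0.263233 / (2 × 0.0299) = 4.40 Myr.

4.40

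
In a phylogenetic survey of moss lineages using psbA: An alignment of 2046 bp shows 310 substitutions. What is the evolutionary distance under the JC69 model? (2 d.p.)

0.17

p = 310/2046 ≈ 0.151515.
d = −(3/4) ln(1 − 4p/3) = −0.75 ln(1 − 0.20202) = −0.75 ln(0.79798)
  = −0.75 × (-0.225672) = 0.169254 substitutions/site.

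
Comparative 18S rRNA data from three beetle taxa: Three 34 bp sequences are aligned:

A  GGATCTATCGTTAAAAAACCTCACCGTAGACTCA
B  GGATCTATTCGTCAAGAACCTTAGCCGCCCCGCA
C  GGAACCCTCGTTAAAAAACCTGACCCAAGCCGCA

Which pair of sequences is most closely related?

A and C

A–B: 13/34 differ, p = 0.382, d = 0.535.
A–C: 8/34 differ, p = 0.235, d = 0.282.
B–C: 13/34 differ, p = 0.382, d = 0.535.
The smallest distance is between A and C.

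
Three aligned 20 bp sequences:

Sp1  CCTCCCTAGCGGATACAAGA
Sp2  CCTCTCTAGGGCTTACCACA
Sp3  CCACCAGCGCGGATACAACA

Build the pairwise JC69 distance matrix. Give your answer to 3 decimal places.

d(Sp1,Sp2) = 0.383, d(Sp1,Sp3) = 0.304, d(Sp2,Sp3) = 0.687

Sp1–Sp2: 6/20 sites differ → p = 0.3, d = −0.75 ln(1 − 0.4) = 0.383119 ≈ 0.383.
Sp1–Sp3: 5/20 sites differ → p = 0.25, d = −0.75 ln(1 − 0.333333) = 0.304098 ≈ 0.304.
Sp2–Sp3: 9/20 sites differ → p = 0.45, d = −0.75 ln(1 − 0.6) = 0.687218 ≈ 0.687.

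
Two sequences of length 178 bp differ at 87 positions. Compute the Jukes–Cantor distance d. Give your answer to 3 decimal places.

p = 87/178 ≈ 0.488764.
d = −(3/4) ln(1 − 4p/3) = −0.75 ln(1 − 0.651685) = −0.75 ln(0.348315)
  = −0.75 × (-1.054648) = 0.790986 substitutions/site.

0.791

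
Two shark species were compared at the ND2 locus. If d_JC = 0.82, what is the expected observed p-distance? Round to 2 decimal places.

0.50

p = (3/4)(1 − e^(−4d/3)) = 0.75 × (1 − e^(-1.093333)) = 0.75 × (1 − 0.335098) = 0.498677.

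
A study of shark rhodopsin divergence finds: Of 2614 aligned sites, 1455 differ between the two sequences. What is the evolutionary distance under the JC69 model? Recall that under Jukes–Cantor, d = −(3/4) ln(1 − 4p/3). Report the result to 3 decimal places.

1.017

p = 1455/2614 ≈ 0.556618.
d = −(3/4) ln(1 − 4p/3) = −0.75 ln(1 − 0.742157) = −0.75 ln(0.257843)
  = −0.75 × (-1.355404) = 1.016553 substitutions/site.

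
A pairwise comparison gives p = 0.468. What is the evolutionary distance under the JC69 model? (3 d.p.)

d = −(3/4) ln(1 − 4p/3) = −0.75 ln(1 − 0.624) = −0.75 ln(0.376)
  = −0.75 × (-0.978166) = 0.733625 substitutions/site.

0.734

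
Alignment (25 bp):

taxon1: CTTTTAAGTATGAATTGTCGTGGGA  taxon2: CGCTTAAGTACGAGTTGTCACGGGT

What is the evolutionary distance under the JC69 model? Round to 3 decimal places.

The sequences differ at 7 of 25 sites (2, 3, 11, 14, 20, 21, 25), so p = 7/25 = 0.28.
d = −(3/4) ln(1 − 4p/3) = −0.75 ln(1 − 0.373333) = −0.75 ln(0.626667)
  = −0.75 × (-0.467340) = 0.350505 substitutions/site.

0.351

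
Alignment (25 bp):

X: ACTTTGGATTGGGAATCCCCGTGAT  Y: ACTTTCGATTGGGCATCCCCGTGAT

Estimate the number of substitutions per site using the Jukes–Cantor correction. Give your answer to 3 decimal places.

0.085

The sequences differ at 2 of 25 sites (6, 14), so p = 2/25 = 0.08.
d = −(3/4) ln(1 − 4p/3) = −0.75 ln(1 − 0.106667) = −0.75 ln(0.893333)
  = −0.75 × (-0.112796) = 0.084597 substitutions/site.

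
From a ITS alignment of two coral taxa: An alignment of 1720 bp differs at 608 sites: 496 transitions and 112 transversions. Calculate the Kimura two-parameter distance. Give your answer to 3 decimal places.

P = 496/1720 ≈ 0.288372 and Q = 112/1720 ≈ 0.065116.
Under the Kimura two-parameter model, d = −½ ln(1 − 2P − Q) − ¼ ln(1 − 2Q).
1 − 2P − Q = 0.35814, giving −½ ln(0.35814) = 0.513416.
1 − 2Q = 0.869768, giving −¼ ln(0.869768) = 0.034882.
d = 0.513416 + 0.034882 = 0.548298.

0.548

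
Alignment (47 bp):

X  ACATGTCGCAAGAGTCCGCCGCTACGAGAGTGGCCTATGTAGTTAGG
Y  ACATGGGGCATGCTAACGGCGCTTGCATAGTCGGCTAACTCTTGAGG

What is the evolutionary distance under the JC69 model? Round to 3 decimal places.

0.581

The sequences differ at 19 of 47 sites, so p = 19/47 ≈ 0.404255.
d = −(3/4) ln(1 − 4p/3) = −0.75 ln(1 − 0.539007) = −0.75 ln(0.460993)
  = −0.75 × (-0.774372) = 0.580779 substitutions/site.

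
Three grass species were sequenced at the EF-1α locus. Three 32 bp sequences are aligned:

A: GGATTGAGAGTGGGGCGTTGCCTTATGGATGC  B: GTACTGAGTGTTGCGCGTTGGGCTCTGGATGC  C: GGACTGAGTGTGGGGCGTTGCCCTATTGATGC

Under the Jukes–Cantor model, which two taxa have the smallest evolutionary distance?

A and C

A–B: 9/32 differ, p = 0.281, d = 0.353.
A–C: 4/32 differ, p = 0.125, d = 0.137.
B–C: 7/32 differ, p = 0.219, d = 0.259.
The smallest distance is between A and C.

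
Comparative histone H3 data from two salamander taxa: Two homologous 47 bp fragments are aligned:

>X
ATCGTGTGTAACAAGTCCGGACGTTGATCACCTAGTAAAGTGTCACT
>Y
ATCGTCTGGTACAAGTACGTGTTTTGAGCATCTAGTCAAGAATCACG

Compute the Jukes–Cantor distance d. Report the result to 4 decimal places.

0.3796

The sequences differ at 14 of 47 sites, so p = 14/47 ≈ 0.297872.
d = −(3/4) ln(1 − 4p/3) = −0.75 ln(1 − 0.397163) = −0.75 ln(0.602837)
  = −0.75 × (-0.506108) = 0.379581 substitutions/site.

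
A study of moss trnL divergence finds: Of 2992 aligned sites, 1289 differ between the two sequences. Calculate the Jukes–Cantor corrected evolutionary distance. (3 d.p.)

p = 1289/2992 ≈ 0.430816.
d = −(3/4) ln(1 − 4p/3) = −0.75 ln(1 − 0.574421) = −0.75 ln(0.425579)
  = −0.75 × (-0.854305) = 0.640729 substitutions/site.

0.641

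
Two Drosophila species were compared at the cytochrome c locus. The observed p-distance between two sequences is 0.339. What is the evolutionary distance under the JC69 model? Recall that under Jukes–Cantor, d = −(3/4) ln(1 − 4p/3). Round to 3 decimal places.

d = −(3/4) ln(1 − 4p/3) = −0.75 ln(1 − 0.452) = −0.75 ln(0.548)
  = −0.75 × (-0.601480) = 0.451110 substitutions/site.

0.451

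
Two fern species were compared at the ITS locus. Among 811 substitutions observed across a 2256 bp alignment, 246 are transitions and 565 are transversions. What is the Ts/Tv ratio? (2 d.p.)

R = 246/565 = 0.435398… ≈ 0.44 (to 2 d.p.).

0.44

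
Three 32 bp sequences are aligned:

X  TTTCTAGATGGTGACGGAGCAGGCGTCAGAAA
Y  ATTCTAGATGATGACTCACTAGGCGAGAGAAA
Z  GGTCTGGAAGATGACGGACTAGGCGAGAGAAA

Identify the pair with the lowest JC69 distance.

Y and Z

X–Y: 8/32 differ, p = 0.250, d = 0.304.
X–Z: 9/32 differ, p = 0.281, d = 0.353.
Y–Z: 6/32 differ, p = 0.188, d = 0.216.
The smallest distance is between Y and Z.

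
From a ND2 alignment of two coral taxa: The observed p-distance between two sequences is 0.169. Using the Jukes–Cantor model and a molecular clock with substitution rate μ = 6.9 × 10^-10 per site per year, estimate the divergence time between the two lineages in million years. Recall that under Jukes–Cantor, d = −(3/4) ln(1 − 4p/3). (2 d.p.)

138.76

d = −(3/4) ln(1 − 4p/3) = −0.75 ln(1 − 0.225333) = −0.75 ln(0.774667)
  = −0.75 × (-0.255322) = 0.191492 substitutions/site.
Under a molecular clock d = 2μt, so t = d/(2μ) = 0.191492 / (2 × 6.9 × 10^-10) = 138.76 million years.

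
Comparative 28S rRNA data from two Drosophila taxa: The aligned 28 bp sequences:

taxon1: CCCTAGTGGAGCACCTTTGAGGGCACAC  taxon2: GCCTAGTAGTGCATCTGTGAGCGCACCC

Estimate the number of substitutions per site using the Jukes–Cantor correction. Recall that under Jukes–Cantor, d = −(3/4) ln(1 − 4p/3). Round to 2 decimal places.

The sequences differ at 7 of 28 sites (1, 8, 10, 14, 17, 22, 27), so p = 7/28 = 0.25.
d = −(3/4) ln(1 − 4p/3) = −0.75 ln(1 − 0.333333) = −0.75 ln(0.666667)
  = −0.75 × (-0.405465) = 0.304099 substitutions/site.

0.30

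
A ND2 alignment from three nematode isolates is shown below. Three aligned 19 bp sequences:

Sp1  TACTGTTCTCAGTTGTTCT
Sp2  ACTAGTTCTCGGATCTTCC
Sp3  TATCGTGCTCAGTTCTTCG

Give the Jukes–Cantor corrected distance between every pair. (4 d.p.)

Sp1–Sp2: 8/19 sites differ → p ≈ 0.421053, d = −0.75 ln(1 − 0.561404) = 0.618132 ≈ 0.6181.
Sp1–Sp3: 5/19 sites differ → p ≈ 0.263158, d = −0.75 ln(1 − 0.350877) = 0.324100 ≈ 0.3241.
Sp2–Sp3: 7/19 sites differ → p ≈ 0.368421, d = −0.75 ln(1 − 0.491228) = 0.506816 ≈ 0.5068.

d(Sp1,Sp2) = 0.6181, d(Sp1,Sp3) = 0.3241, d(Sp2,Sp3) = 0.5068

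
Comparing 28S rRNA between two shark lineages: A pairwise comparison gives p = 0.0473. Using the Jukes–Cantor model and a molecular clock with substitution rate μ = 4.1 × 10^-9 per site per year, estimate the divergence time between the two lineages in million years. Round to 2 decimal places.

5.96

d = −(3/4) ln(1 − 4p/3) = −0.75 ln(1 − 0.063067) = −0.75 ln(0.936933)
  = −0.75 × (-0.065144) = 0.048858 substitutions/site.
Under a molecular clock d = 2μt, so t = d/(2μ) = 0.048858 / (2 × 4.1 × 10^-9) = 5.96 million years.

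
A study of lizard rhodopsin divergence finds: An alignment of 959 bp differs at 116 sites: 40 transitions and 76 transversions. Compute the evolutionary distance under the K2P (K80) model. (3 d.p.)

0.132

P = 40/959 ≈ 0.04171 and Q = 76/959 ≈ 0.079249.
Under the Kimura two-parameter model, d = −½ ln(1 − 2P − Q) − ¼ ln(1 − 2Q).
1 − 2P − Q = 0.837331, giving −½ ln(0.837331) = 0.088768.
1 − 2Q = 0.841502, giving −¼ ln(0.841502) = 0.043142.
d = 0.088768 + 0.043142 = 0.131910.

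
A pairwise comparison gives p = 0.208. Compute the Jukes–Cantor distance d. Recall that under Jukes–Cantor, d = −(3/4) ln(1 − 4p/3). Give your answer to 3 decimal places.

d = −(3/4) ln(1 − 4p/3) = −0.75 ln(1 − 0.277333) = −0.75 ln(0.722667)
  = −0.75 × (-0.324807) = 0.243605 substitutions/site.

0.244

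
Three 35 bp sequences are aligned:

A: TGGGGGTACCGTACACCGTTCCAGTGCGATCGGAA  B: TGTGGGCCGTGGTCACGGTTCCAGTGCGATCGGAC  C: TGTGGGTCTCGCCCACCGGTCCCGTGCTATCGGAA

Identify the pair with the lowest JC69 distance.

A and C

A–B: 9/35 differ, p = 0.257, d = 0.315.
A–C: 8/35 differ, p = 0.229, d = 0.273.
B–C: 10/35 differ, p = 0.286, d = 0.360.
The smallest distance is between A and C.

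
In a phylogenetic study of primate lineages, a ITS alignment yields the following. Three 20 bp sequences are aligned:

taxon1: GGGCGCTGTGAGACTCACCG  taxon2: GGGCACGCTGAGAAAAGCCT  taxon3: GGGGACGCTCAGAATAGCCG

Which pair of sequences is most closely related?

taxon1–taxon2: 8/20 differ, p = 0.400, d = 0.572.
taxon1–taxon3: 8/20 differ, p = 0.400, d = 0.572.
taxon2–taxon3: 4/20 differ, p = 0.200, d = 0.233.
The smallest distance is between taxon2 and taxon3.

taxon2 and taxon3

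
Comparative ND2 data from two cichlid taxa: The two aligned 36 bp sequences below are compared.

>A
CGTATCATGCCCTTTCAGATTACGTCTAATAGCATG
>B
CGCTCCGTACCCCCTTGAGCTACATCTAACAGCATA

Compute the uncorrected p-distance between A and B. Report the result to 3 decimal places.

0.417

The sequences differ at 15 of 36 positions.
p = 15/36 = 0.416666… ≈ 0.417 (to 3 d.p.).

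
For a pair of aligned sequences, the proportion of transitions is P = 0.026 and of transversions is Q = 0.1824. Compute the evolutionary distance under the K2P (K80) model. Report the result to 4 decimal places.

Under the Kimura two-parameter model, d = −½ ln(1 − 2P − Q) − ¼ ln(1 − 2Q).
1 − 2P − Q = 0.7656, giving −½ ln(0.7656) = 0.133548.
1 − 2Q = 0.6352, giving −¼ ln(0.6352) = 0.113454.
d = 0.133548 + 0.113454 = 0.247002.

0.2470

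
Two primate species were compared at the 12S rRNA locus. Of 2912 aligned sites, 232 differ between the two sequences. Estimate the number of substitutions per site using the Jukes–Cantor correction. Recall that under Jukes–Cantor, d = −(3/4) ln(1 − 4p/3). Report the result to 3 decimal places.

0.084

p = 232/2912 ≈ 0.07967.
d = −(3/4) ln(1 − 4p/3) = −0.75 ln(1 − 0.106227) = −0.75 ln(0.893773)
  = −0.75 × (-0.112303) = 0.084227 substitutions/site.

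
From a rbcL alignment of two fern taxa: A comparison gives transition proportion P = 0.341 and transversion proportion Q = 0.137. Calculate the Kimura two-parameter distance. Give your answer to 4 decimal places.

0.9347

Under the Kimura two-parameter model, d = −½ ln(1 − 2P − Q) − ¼ ln(1 − 2Q).
1 − 2P − Q = 0.181, giving −½ ln(0.181) = 0.854629.
1 − 2Q = 0.726, giving −¼ ln(0.726) = 0.080051.
d = 0.854629 + 0.080051 = 0.934680.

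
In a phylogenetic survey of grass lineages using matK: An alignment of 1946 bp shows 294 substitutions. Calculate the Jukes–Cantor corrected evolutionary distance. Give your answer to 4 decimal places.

p = 294/1946 ≈ 0.151079.
d = −(3/4) ln(1 − 4p/3) = −0.75 ln(1 − 0.201439) = −0.75 ln(0.798561)
  = −0.75 × (-0.224944) = 0.168708 substitutions/site.

0.1687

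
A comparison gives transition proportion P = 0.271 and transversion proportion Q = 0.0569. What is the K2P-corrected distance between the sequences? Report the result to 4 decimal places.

Under the Kimura two-parameter model, d = −½ ln(1 − 2P − Q) − ¼ ln(1 − 2Q).
1 − 2P − Q = 0.4011, giving −½ ln(0.4011) = 0.456772.
1 − 2Q = 0.8862, giving −¼ ln(0.8862) = 0.030203.
d = 0.456772 + 0.030203 = 0.486975.

0.4870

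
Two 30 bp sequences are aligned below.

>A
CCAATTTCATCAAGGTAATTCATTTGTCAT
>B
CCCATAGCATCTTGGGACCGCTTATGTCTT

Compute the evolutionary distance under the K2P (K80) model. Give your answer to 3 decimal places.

Of 30 sites, 1 differences are transitions and 11 are transversions, so P = 1/30 ≈ 0.033333 and Q = 11/30 ≈ 0.366667.
Under the Kimura two-parameter model, d = −½ ln(1 − 2P − Q) − ¼ ln(1 − 2Q).
1 − 2P − Q = 0.566667, giving −½ ln(0.566667) = 0.283992.
1 − 2Q = 0.266666, giving −¼ ln(0.266666) = 0.330440.
d = 0.283992 + 0.330440 = 0.614432.

0.614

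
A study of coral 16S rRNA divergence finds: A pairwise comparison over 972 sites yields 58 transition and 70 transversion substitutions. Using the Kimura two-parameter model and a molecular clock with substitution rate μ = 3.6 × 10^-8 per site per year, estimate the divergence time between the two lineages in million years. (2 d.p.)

P = 58/972 ≈ 0.059671 and Q = 70/972 ≈ 0.072016.
Under the Kimura two-parameter model, d = −½ ln(1 − 2P − Q) − ¼ ln(1 − 2Q).
1 − 2P − Q = 0.808642, giving −½ ln(0.808642) = 0.106199.
1 − 2Q = 0.855968, giving −¼ ln(0.855968) = 0.038881.
d = 0.106199 + 0.038881 = 0.145080.
Under a molecular clock d = 2μt, so t = d/(2μ) = 0.145080 / (2 × 3.6 × 10^-8) = 2.02 million years.

2.02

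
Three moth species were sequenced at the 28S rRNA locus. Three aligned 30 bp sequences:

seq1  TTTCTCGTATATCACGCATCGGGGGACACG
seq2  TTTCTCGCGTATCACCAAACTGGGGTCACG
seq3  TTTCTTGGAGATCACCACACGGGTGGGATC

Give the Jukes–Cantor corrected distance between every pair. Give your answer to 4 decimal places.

seq1–seq2: 7/30 sites differ → p ≈ 0.233333, d = −0.75 ln(1 − 0.311111) = 0.279506 ≈ 0.2795.
seq1–seq3: 12/30 sites differ → p = 0.4, d = −0.75 ln(1 − 0.533333) = 0.571605 ≈ 0.5716.
seq2–seq3: 11/30 sites differ → p ≈ 0.366667, d = −0.75 ln(1 − 0.488889) = 0.503376 ≈ 0.5034.

d(seq1,seq2) = 0.2795, d(seq1,seq3) = 0.5716, d(seq2,seq3) = 0.5034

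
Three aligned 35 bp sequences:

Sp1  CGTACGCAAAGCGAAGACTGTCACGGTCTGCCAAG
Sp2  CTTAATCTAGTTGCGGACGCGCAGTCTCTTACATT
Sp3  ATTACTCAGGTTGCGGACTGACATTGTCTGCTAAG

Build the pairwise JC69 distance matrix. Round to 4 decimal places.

Sp1–Sp2: 19/35 sites differ → p ≈ 0.542857, d = −0.75 ln(1 − 0.723809) = 0.964997 ≈ 0.9650.
Sp1–Sp3: 13/35 sites differ → p ≈ 0.371429, d = −0.75 ln(1 − 0.495239) = 0.512753 ≈ 0.5128.
Sp2–Sp3: 14/35 sites differ → p = 0.4, d = −0.75 ln(1 − 0.533333) = 0.571605 ≈ 0.5716.

d(Sp1,Sp2) = 0.9650, d(Sp1,Sp3) = 0.5128, d(Sp2,Sp3) = 0.5716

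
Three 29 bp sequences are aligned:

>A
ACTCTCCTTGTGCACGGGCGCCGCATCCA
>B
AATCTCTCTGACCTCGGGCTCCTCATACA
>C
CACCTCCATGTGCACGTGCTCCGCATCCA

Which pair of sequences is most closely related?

A–B: 9/29 differ, p = 0.310, d = 0.401.
A–C: 6/29 differ, p = 0.207, d = 0.242.
B–C: 10/29 differ, p = 0.345, d = 0.462.
The smallest distance is between A and C.

A and C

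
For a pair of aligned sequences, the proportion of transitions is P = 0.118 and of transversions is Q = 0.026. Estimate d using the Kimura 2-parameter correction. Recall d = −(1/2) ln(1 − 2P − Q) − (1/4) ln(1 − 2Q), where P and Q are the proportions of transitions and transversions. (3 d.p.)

0.165

Under the Kimura two-parameter model, d = −½ ln(1 − 2P − Q) − ¼ ln(1 − 2Q).
1 − 2P − Q = 0.738, giving −½ ln(0.738) = 0.151906.
1 − 2Q = 0.948, giving −¼ ln(0.948) = 0.013350.
d = 0.151906 + 0.013350 = 0.165256.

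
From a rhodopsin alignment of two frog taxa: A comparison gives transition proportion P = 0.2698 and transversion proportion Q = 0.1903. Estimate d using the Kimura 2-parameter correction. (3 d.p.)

Under the Kimura two-parameter model, d = −½ ln(1 − 2P − Q) − ¼ ln(1 − 2Q).
1 − 2P − Q = 0.2701, giving −½ ln(0.2701) = 0.654482.
1 − 2Q = 0.6194, giving −¼ ln(0.6194) = 0.119751.
d = 0.654482 + 0.119751 = 0.774233.

0.774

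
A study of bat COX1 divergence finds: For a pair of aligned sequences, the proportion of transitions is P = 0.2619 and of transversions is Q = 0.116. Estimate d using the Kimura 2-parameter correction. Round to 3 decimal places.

0.577

Under the Kimura two-parameter model, d = −½ ln(1 − 2P − Q) − ¼ ln(1 − 2Q).
1 − 2P − Q = 0.3602, giving −½ ln(0.3602) = 0.510548.
1 − 2Q = 0.768, giving −¼ ln(0.768) = 0.065991.
d = 0.510548 + 0.065991 = 0.576539.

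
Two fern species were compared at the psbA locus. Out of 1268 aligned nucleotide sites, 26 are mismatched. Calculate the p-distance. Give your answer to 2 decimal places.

0.02

p = 26/1268 = 0.020504… ≈ 0.02 (to 2 d.p.).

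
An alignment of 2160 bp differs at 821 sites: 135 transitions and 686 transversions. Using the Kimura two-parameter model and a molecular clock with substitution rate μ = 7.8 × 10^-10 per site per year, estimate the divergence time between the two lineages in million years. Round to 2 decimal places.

348.92

P = 135/2160 = 0.0625 and Q = 686/2160 ≈ 0.317593.
Under the Kimura two-parameter model, d = −½ ln(1 − 2P − Q) − ¼ ln(1 − 2Q).
1 − 2P − Q = 0.557407, giving −½ ln(0.557407) = 0.292230.
1 − 2Q = 0.364814, giving −¼ ln(0.364814) = 0.252092.
d = 0.292230 + 0.252092 = 0.544322.
Under a molecular clock d = 2μt, so t = d/(2μ) = 0.544322 / (2 × 7.8 × 10^-10) = 348.92 million years.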